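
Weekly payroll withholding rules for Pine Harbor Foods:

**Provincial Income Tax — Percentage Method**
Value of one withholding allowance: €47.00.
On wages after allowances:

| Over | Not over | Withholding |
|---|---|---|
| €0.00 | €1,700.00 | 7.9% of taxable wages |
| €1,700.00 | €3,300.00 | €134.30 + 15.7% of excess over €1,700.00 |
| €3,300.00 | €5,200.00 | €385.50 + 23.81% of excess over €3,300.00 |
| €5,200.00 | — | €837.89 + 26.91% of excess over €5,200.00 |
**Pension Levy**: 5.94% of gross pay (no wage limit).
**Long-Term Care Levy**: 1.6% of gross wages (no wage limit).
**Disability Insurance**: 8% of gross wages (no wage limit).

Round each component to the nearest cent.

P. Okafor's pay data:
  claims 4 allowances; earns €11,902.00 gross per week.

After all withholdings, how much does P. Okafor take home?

€7,461.62

Provincial Income Tax: taxable = €11,902.00 − 4×€47.00 = €11,714.00
  €837.89 + 26.91% × (€11,714.00 − €5,200.00) = €837.89 + 26.91% × €6,514.00 = €2,590.81
Pension Levy: 5.94% × €11,902.00 = €706.98
Long-Term Care Levy: 1.6% × €11,902.00 = €190.43
Disability Insurance: 8% × €11,902.00 = €952.16
Total withheld: €2,590.81 + €706.98 + €190.43 + €952.16 = €4,440.38
Net pay: €11,902.00 − €4,440.38 = €7,461.62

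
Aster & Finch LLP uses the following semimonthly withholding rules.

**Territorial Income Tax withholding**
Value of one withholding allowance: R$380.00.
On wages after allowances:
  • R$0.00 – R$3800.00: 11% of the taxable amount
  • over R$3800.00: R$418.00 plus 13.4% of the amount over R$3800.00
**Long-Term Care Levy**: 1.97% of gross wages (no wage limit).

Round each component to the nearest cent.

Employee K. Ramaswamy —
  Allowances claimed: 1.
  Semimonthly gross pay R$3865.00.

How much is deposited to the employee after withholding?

R$3405.51

Territorial Income Tax: taxable = R$3865.00 − 1×R$380.00 = R$3485.00
  11% × R$3485.00 = R$383.35
Long-Term Care Levy: 1.97% × R$3865.00 = R$76.14
Total withheld: R$383.35 + R$76.14 = R$459.49
Net pay: R$3865.00 − R$459.49 = R$3405.51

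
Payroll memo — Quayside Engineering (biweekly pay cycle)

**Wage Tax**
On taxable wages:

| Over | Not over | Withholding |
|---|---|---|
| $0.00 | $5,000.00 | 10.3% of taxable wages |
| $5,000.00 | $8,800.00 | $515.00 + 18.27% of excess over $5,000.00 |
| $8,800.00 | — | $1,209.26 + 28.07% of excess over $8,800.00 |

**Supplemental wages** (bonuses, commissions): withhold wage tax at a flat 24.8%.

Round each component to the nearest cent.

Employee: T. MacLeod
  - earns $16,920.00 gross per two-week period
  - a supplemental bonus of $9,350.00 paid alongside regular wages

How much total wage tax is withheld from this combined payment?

$5,807.34

Wage Tax: taxable = $16,920.00
  $1,209.26 + 28.07% × ($16,920.00 − $8,800.00) = $1,209.26 + 28.07% × $8,120.00 = $3,488.54
Supplemental (24.8% flat on bonus): 24.8% × $9,350.00 = $2,318.80
Total wage tax: $3,488.54 + $2,318.80 = $5,807.34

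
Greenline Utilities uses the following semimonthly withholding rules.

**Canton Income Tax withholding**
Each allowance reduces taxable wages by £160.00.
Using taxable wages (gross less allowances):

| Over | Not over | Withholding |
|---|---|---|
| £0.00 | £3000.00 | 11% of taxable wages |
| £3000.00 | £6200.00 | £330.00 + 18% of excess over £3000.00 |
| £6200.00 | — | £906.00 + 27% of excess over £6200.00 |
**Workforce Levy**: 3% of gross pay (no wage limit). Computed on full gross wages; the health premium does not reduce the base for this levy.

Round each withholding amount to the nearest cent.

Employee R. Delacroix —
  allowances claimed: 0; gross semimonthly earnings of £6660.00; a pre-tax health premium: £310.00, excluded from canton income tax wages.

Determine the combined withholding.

Canton Income Tax: taxable = £6660.00 − £310.00 = £6350.00
  £906.00 + 27% × (£6350.00 − £6200.00) = £906.00 + 27% × £150.00 = £946.50
Workforce Levy: 3% × £6660.00 = £199.80
Total: £946.50 + £199.80 = £1146.30

£1146.30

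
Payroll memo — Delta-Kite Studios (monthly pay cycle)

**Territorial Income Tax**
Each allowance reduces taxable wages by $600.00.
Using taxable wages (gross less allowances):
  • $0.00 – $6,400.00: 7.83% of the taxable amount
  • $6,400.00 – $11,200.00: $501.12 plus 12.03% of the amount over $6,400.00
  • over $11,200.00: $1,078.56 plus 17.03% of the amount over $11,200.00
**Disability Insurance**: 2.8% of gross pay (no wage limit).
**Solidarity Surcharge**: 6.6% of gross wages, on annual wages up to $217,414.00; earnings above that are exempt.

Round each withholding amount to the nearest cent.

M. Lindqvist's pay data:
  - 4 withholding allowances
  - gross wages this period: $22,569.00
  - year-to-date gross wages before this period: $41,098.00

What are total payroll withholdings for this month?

$4,727.46

Territorial Income Tax: taxable = $22,569.00 − 4×$600.00 = $20,169.00
  $1,078.56 + 17.03% × ($20,169.00 − $11,200.00) = $1,078.56 + 17.03% × $8,969.00 = $2,605.98
Disability Insurance: 2.8% × $22,569.00 = $631.93
Solidarity Surcharge: 6.6% × $22,569.00 = $1,489.55
Total: $2,605.98 + $631.93 + $1,489.55 = $4,727.46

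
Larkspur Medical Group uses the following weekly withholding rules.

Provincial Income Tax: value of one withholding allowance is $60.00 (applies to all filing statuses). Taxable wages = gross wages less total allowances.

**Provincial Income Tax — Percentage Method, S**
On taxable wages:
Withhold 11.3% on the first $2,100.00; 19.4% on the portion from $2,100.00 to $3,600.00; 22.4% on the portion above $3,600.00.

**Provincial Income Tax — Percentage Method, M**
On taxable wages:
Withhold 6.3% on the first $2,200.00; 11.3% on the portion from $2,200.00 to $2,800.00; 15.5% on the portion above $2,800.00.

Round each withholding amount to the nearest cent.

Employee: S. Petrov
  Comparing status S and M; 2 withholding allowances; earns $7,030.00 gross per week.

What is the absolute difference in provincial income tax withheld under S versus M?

Provincial Income Tax (S): taxable = $7,030.00 − 2×$60.00 = $6,910.00
  $528.30 + 22.4% × ($6,910.00 − $3,600.00) = $528.30 + 22.4% × $3,310.00 = $1,269.74
Provincial Income Tax (M): taxable = $7,030.00 − 2×$60.00 = $6,910.00
  $206.40 + 15.5% × ($6,910.00 − $2,800.00) = $206.40 + 15.5% × $4,110.00 = $843.45
Difference: |$1,269.74 − $843.45| = $426.29 (higher under S)

$426.29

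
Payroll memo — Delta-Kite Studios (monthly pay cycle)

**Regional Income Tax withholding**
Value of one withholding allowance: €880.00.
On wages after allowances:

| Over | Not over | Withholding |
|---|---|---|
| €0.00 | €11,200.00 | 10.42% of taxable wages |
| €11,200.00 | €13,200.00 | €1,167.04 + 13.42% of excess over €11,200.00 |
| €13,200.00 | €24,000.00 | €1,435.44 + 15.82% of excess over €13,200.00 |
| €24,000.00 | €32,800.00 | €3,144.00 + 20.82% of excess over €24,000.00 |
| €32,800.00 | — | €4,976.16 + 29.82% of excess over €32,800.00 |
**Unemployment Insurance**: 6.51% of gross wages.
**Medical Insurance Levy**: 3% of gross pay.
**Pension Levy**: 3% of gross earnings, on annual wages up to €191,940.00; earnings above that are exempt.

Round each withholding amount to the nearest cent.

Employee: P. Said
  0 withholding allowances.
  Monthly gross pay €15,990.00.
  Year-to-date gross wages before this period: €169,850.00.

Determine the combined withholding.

€3,877.17

Regional Income Tax: taxable = €15,990.00
  €1,435.44 + 15.82% × (€15,990.00 − €13,200.00) = €1,435.44 + 15.82% × €2,790.00 = €1,876.82
Unemployment Insurance: 6.51% × €15,990.00 = €1,040.95
Medical Insurance Levy: 3% × €15,990.00 = €479.70
Pension Levy: 3% × €15,990.00 = €479.70
Total: €1,876.82 + €1,040.95 + €479.70 + €479.70 = €3,877.17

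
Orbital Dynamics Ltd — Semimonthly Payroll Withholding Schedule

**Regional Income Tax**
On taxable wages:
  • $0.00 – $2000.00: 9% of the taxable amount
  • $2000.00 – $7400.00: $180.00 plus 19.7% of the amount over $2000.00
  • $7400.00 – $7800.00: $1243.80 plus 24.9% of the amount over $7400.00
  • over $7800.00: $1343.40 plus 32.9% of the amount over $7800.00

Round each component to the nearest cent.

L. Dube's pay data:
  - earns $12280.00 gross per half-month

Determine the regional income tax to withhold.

Regional Income Tax: taxable = $12280.00
  $1343.40 + 32.9% × ($12280.00 − $7800.00) = $1343.40 + 32.9% × $4480.00 = $2817.32

$2817.32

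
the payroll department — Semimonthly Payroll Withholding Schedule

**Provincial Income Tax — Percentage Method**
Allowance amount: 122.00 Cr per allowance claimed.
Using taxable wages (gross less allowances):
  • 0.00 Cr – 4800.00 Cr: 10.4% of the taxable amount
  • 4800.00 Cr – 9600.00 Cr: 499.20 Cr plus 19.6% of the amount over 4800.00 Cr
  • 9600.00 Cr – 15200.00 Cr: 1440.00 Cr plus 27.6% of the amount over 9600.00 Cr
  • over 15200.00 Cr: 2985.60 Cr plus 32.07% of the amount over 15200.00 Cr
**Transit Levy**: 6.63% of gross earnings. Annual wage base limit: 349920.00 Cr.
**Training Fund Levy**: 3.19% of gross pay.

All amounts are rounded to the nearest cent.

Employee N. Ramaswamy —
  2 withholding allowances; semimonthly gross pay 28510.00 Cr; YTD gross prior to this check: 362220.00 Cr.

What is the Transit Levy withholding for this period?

Transit Levy: YTD 362220.00 Cr ≥ cap 349920.00 Cr → 0.00 Cr

0.00 Cr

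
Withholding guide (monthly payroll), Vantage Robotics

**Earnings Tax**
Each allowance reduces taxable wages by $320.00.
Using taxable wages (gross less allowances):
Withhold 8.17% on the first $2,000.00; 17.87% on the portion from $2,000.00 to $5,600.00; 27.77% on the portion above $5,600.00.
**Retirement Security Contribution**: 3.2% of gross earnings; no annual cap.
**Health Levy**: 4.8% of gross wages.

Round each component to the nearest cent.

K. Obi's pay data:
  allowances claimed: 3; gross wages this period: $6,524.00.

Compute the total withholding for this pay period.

$1,322.21

Earnings Tax: taxable = $6,524.00 − 3×$320.00 = $5,564.00
  $163.40 + 17.87% × ($5,564.00 − $2,000.00) = $163.40 + 17.87% × $3,564.00 = $800.29
Retirement Security Contribution: 3.2% × $6,524.00 = $208.77
Health Levy: 4.8% × $6,524.00 = $313.15
Total: $800.29 + $208.77 + $313.15 = $1,322.21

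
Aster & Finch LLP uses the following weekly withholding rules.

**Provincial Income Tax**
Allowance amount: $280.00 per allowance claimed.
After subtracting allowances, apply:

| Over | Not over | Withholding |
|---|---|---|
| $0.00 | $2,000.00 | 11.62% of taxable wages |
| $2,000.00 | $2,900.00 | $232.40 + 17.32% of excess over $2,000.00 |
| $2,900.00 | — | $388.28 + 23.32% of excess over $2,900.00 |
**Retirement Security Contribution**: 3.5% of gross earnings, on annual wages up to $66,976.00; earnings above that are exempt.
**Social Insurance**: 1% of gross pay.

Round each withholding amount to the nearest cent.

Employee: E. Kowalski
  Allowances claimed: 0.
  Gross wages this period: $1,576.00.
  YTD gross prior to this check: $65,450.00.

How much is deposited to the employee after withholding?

$1,323.70

Provincial Income Tax: taxable = $1,576.00
  11.62% × $1,576.00 = $183.13
Retirement Security Contribution: cap $66,976.00 − YTD $65,450.00 = $1,526.00 subject; 3.5% × $1,526.00 = $53.41
Social Insurance: 1% × $1,576.00 = $15.76
Total withheld: $183.13 + $53.41 + $15.76 = $252.30
Net pay: $1,576.00 − $252.30 = $1,323.70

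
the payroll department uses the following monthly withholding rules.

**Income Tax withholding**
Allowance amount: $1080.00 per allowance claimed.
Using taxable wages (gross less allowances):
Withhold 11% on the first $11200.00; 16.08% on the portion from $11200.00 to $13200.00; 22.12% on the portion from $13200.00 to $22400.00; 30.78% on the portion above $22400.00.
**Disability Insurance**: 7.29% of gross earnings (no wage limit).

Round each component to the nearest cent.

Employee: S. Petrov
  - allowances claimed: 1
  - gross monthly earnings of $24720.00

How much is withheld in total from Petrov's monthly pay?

$5772.40

Income Tax: taxable = $24720.00 − 1×$1080.00 = $23640.00
  $3588.64 + 30.78% × ($23640.00 − $22400.00) = $3588.64 + 30.78% × $1240.00 = $3970.31
Disability Insurance: 7.29% × $24720.00 = $1802.09
Total: $3970.31 + $1802.09 = $5772.40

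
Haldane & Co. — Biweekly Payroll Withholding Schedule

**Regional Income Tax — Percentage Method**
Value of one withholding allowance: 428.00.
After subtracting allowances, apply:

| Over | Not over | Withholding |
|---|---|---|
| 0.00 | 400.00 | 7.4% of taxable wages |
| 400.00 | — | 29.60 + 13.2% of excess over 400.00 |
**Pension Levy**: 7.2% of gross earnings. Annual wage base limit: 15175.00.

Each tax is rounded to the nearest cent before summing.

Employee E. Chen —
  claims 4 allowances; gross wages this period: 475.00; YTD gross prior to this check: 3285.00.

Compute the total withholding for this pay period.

34.20

Regional Income Tax: taxable = 475.00 − 4×428.00 = -1237.00
  Taxable ≤ 0 → 0.00
Pension Levy: 7.2% × 475.00 = 34.20
Total: 0.00 + 34.20 = 34.20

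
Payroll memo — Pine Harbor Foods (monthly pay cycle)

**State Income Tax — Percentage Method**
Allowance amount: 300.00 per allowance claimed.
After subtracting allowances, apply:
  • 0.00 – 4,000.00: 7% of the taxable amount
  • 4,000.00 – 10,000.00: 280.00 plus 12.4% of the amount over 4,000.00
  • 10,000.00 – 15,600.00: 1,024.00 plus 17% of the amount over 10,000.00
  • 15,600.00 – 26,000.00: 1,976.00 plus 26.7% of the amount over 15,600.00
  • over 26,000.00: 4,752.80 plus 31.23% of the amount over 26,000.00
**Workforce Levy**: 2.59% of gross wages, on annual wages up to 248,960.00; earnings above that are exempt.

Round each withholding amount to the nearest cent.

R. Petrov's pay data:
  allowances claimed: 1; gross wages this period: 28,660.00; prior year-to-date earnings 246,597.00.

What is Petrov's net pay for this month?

State Income Tax: taxable = 28,660.00 − 1×300.00 = 28,360.00
  4,752.80 + 31.23% × (28,360.00 − 26,000.00) = 4,752.80 + 31.23% × 2,360.00 = 5,489.83
Workforce Levy: cap 248,960.00 − YTD 246,597.00 = 2,363.00 subject; 2.59% × 2,363.00 = 61.20
Total withheld: 5,489.83 + 61.20 = 5,551.03
Net pay: 28,660.00 − 5,551.03 = 23,108.97

23,108.97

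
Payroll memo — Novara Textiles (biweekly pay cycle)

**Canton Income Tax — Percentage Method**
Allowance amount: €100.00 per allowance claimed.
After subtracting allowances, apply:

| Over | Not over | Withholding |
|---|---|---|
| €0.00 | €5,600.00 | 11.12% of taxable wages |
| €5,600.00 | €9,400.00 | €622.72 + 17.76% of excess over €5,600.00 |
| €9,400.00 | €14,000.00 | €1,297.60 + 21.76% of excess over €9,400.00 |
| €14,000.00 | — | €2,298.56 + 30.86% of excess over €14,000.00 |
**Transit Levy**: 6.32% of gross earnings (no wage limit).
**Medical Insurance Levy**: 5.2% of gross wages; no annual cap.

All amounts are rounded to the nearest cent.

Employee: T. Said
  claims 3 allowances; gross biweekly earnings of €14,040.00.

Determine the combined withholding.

€3,859.39

Canton Income Tax: taxable = €14,040.00 − 3×€100.00 = €13,740.00
  €1,297.60 + 21.76% × (€13,740.00 − €9,400.00) = €1,297.60 + 21.76% × €4,340.00 = €2,241.98
Transit Levy: 6.32% × €14,040.00 = €887.33
Medical Insurance Levy: 5.2% × €14,040.00 = €730.08
Total: €2,241.98 + €887.33 + €730.08 = €3,859.39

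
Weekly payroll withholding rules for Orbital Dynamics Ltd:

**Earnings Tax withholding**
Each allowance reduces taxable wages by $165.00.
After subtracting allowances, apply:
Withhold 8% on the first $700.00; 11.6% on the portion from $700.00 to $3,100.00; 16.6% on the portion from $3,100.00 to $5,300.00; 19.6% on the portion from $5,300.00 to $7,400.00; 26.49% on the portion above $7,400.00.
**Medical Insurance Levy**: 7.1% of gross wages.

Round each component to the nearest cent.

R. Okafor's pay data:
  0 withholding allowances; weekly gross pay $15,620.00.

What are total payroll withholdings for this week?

$4,397.70

Earnings Tax: taxable = $15,620.00
  $1,111.20 + 26.49% × ($15,620.00 − $7,400.00) = $1,111.20 + 26.49% × $8,220.00 = $3,288.68
Medical Insurance Levy: 7.1% × $15,620.00 = $1,109.02
Total: $3,288.68 + $1,109.02 = $4,397.70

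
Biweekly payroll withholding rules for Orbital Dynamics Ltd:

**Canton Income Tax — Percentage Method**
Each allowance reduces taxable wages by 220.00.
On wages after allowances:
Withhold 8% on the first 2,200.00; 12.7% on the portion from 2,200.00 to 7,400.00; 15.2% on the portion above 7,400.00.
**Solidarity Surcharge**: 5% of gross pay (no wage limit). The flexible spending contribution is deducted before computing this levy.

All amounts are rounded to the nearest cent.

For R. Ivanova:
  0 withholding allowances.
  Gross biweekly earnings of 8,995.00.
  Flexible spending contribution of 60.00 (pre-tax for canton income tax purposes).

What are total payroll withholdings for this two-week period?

1,516.47

Canton Income Tax: taxable = 8,995.00 − 60.00 = 8,935.00
  836.40 + 15.2% × (8,935.00 − 7,400.00) = 836.40 + 15.2% × 1,535.00 = 1,069.72
Solidarity Surcharge: 5% × 8,935.00 = 446.75
Total: 1,069.72 + 446.75 = 1,516.47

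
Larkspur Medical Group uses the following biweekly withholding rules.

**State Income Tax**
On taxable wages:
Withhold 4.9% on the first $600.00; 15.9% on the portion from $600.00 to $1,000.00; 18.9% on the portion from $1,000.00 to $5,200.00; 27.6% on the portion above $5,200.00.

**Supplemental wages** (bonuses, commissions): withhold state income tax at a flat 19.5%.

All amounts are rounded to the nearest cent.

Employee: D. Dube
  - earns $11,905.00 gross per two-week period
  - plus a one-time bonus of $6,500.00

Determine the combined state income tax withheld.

State Income Tax: taxable = $11,905.00
  $886.80 + 27.6% × ($11,905.00 − $5,200.00) = $886.80 + 27.6% × $6,705.00 = $2,737.38
Supplemental (19.5% flat on bonus): 19.5% × $6,500.00 = $1,267.50
Total state income tax: $2,737.38 + $1,267.50 = $4,004.88

$4,004.88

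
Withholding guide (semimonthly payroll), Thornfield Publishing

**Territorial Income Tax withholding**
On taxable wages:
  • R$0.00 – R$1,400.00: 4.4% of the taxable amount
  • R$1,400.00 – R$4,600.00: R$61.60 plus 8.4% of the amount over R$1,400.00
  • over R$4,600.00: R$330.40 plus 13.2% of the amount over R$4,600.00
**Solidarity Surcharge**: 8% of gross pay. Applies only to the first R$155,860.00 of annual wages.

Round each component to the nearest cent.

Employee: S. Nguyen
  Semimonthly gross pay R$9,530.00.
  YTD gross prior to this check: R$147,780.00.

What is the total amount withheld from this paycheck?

R$1,627.56

Territorial Income Tax: taxable = R$9,530.00
  R$330.40 + 13.2% × (R$9,530.00 − R$4,600.00) = R$330.40 + 13.2% × R$4,930.00 = R$981.16
Solidarity Surcharge: cap R$155,860.00 − YTD R$147,780.00 = R$8,080.00 subject; 8% × R$8,080.00 = R$646.40
Total: R$981.16 + R$646.40 = R$1,627.56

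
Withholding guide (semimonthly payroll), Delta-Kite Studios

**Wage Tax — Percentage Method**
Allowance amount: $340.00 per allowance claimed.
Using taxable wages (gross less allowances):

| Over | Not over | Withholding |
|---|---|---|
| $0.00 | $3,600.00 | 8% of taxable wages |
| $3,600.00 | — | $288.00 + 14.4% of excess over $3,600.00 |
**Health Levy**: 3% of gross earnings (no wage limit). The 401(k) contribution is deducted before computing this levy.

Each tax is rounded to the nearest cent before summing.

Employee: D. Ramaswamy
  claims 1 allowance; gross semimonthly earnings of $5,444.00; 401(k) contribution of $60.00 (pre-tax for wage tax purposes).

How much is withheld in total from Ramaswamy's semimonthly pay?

Wage Tax: taxable = $5,444.00 − $60.00 − 1×$340.00 = $5,044.00
  $288.00 + 14.4% × ($5,044.00 − $3,600.00) = $288.00 + 14.4% × $1,444.00 = $495.94
Health Levy: 3% × $5,384.00 = $161.52
Total: $495.94 + $161.52 = $657.46

$657.46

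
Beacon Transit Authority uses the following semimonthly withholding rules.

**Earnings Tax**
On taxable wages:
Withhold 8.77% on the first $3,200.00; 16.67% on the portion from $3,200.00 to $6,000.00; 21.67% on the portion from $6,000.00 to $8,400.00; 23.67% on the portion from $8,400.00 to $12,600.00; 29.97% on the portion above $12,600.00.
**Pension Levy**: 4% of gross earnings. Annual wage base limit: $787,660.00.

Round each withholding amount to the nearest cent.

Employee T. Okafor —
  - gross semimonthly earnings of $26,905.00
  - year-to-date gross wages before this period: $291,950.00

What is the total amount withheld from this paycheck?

Earnings Tax: taxable = $26,905.00
  $2,261.62 + 29.97% × ($26,905.00 − $12,600.00) = $2,261.62 + 29.97% × $14,305.00 = $6,548.83
Pension Levy: 4% × $26,905.00 = $1,076.20
Total: $6,548.83 + $1,076.20 = $7,625.03

$7,625.03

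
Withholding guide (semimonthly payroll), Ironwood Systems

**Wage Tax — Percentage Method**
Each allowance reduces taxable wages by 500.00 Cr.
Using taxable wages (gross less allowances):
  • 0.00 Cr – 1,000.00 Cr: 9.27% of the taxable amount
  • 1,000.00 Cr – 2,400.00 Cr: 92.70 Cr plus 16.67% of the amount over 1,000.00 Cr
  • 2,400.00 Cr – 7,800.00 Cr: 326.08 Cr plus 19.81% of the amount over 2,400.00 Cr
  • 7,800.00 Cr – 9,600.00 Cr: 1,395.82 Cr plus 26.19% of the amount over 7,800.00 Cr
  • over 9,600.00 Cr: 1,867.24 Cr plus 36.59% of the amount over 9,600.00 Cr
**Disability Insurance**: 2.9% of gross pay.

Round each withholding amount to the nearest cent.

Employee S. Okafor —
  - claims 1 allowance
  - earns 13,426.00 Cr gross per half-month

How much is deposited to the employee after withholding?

9,952.43 Cr

Wage Tax: taxable = 13,426.00 Cr − 1×500.00 Cr = 12,926.00 Cr
  1,867.24 Cr + 36.59% × (12,926.00 Cr − 9,600.00 Cr) = 1,867.24 Cr + 36.59% × 3,326.00 Cr = 3,084.22 Cr
Disability Insurance: 2.9% × 13,426.00 Cr = 389.35 Cr
Total withheld: 3,084.22 Cr + 389.35 Cr = 3,473.57 Cr
Net pay: 13,426.00 Cr − 3,473.57 Cr = 9,952.43 Cr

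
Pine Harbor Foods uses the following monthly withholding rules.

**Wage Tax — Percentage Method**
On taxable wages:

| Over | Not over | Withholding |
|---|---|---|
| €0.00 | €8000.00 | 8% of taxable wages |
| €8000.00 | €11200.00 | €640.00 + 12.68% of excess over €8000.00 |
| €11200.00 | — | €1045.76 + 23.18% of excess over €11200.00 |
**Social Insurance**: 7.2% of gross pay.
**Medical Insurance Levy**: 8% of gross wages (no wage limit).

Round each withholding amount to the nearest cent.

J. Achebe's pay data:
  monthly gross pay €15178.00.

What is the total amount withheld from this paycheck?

€4274.92

Wage Tax: taxable = €15178.00
  €1045.76 + 23.18% × (€15178.00 − €11200.00) = €1045.76 + 23.18% × €3978.00 = €1967.86
Social Insurance: 7.2% × €15178.00 = €1092.82
Medical Insurance Levy: 8% × €15178.00 = €1214.24
Total: €1967.86 + €1092.82 + €1214.24 = €4274.92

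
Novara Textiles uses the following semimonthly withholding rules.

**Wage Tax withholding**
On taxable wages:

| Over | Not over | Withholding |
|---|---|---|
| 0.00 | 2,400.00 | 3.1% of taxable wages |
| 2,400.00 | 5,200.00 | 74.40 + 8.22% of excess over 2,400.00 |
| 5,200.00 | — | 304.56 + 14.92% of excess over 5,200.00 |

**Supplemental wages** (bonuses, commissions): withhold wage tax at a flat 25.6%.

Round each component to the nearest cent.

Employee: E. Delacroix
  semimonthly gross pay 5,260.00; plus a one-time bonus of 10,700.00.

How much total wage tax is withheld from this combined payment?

Wage Tax: taxable = 5,260.00
  304.56 + 14.92% × (5,260.00 − 5,200.00) = 304.56 + 14.92% × 60.00 = 313.51
Supplemental (25.6% flat on bonus): 25.6% × 10,700.00 = 2,739.20
Total wage tax: 313.51 + 2,739.20 = 3,052.71

3,052.71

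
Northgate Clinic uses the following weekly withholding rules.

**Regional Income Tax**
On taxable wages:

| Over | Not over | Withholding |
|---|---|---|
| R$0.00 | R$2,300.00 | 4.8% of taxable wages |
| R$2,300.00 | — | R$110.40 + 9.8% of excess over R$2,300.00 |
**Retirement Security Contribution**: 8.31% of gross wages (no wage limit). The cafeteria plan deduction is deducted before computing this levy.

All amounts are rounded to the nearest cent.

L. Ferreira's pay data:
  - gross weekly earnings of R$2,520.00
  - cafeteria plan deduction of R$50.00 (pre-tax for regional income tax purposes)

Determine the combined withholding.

R$332.32

Regional Income Tax: taxable = R$2,520.00 − R$50.00 = R$2,470.00
  R$110.40 + 9.8% × (R$2,470.00 − R$2,300.00) = R$110.40 + 9.8% × R$170.00 = R$127.06
Retirement Security Contribution: 8.31% × R$2,470.00 = R$205.26
Total: R$127.06 + R$205.26 = R$332.32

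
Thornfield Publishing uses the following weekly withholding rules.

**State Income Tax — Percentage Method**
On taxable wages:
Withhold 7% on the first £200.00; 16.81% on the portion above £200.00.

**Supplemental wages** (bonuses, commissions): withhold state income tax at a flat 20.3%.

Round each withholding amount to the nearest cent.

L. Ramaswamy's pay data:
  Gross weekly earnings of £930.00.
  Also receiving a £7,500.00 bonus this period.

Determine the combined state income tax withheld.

State Income Tax: taxable = £930.00
  £14.00 + 16.81% × (£930.00 − £200.00) = £14.00 + 16.81% × £730.00 = £136.71
Supplemental (20.3% flat on bonus): 20.3% × £7,500.00 = £1,522.50
Total state income tax: £136.71 + £1,522.50 = £1,659.21

£1,659.21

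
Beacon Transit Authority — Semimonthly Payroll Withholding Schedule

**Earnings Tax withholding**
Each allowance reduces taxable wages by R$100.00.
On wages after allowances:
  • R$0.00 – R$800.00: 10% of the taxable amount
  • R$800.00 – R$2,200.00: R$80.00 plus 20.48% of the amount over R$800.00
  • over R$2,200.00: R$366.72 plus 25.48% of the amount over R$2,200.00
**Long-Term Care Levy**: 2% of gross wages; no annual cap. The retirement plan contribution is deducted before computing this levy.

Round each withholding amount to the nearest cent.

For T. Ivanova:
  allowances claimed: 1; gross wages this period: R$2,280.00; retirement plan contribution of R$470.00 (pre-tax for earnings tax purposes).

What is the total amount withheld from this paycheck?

R$302.57

Earnings Tax: taxable = R$2,280.00 − R$470.00 − 1×R$100.00 = R$1,710.00
  R$80.00 + 20.48% × (R$1,710.00 − R$800.00) = R$80.00 + 20.48% × R$910.00 = R$266.37
Long-Term Care Levy: 2% × R$1,810.00 = R$36.20
Total: R$266.37 + R$36.20 = R$302.57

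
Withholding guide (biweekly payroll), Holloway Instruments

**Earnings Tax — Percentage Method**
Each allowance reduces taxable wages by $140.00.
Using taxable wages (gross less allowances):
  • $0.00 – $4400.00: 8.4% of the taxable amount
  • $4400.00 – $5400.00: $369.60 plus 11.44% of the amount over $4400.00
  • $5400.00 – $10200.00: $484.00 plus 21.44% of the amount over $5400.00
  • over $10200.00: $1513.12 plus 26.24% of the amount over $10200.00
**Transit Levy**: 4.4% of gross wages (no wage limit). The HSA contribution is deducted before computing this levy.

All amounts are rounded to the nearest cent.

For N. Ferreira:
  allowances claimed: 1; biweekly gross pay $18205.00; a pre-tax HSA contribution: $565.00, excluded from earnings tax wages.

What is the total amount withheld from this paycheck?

$4204.80

Earnings Tax: taxable = $18205.00 − $565.00 − 1×$140.00 = $17500.00
  $1513.12 + 26.24% × ($17500.00 − $10200.00) = $1513.12 + 26.24% × $7300.00 = $3428.64
Transit Levy: 4.4% × $17640.00 = $776.16
Total: $3428.64 + $776.16 = $4204.80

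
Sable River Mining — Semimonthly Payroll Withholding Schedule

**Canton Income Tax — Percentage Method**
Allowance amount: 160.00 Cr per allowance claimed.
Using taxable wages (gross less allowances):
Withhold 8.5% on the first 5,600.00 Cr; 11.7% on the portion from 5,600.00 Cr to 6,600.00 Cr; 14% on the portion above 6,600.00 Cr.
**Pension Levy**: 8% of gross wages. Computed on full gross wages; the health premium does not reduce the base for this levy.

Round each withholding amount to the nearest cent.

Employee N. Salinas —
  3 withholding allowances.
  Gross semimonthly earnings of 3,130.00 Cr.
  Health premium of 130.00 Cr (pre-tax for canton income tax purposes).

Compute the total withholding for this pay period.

Canton Income Tax: taxable = 3,130.00 Cr − 130.00 Cr − 3×160.00 Cr = 2,520.00 Cr
  8.5% × 2,520.00 Cr = 214.20 Cr
Pension Levy: 8% × 3,130.00 Cr = 250.40 Cr
Total: 214.20 Cr + 250.40 Cr = 464.60 Cr

464.60 Cr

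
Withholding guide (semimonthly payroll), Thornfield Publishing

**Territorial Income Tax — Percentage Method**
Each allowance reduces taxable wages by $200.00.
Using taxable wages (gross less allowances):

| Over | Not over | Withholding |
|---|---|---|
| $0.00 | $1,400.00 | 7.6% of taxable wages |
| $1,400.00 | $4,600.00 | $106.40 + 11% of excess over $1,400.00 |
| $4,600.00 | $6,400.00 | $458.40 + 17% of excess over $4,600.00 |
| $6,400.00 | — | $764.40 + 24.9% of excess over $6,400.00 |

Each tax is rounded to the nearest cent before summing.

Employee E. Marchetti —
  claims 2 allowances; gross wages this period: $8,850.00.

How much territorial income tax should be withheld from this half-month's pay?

$1,274.85

Territorial Income Tax: taxable = $8,850.00 − 2×$200.00 = $8,450.00
  $764.40 + 24.9% × ($8,450.00 − $6,400.00) = $764.40 + 24.9% × $2,050.00 = $1,274.85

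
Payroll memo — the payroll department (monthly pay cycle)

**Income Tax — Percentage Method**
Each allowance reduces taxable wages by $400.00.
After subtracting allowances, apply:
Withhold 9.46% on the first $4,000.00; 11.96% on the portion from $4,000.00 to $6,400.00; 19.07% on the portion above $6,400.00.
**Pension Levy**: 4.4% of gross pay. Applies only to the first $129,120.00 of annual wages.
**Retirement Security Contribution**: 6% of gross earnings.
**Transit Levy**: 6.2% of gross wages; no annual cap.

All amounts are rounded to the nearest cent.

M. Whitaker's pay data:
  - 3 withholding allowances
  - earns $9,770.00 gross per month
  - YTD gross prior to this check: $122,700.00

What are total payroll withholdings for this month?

$2,553.68

Income Tax: taxable = $9,770.00 − 3×$400.00 = $8,570.00
  $665.44 + 19.07% × ($8,570.00 − $6,400.00) = $665.44 + 19.07% × $2,170.00 = $1,079.26
Pension Levy: cap $129,120.00 − YTD $122,700.00 = $6,420.00 subject; 4.4% × $6,420.00 = $282.48
Retirement Security Contribution: 6% × $9,770.00 = $586.20
Transit Levy: 6.2% × $9,770.00 = $605.74
Total: $1,079.26 + $282.48 + $586.20 + $605.74 = $2,553.68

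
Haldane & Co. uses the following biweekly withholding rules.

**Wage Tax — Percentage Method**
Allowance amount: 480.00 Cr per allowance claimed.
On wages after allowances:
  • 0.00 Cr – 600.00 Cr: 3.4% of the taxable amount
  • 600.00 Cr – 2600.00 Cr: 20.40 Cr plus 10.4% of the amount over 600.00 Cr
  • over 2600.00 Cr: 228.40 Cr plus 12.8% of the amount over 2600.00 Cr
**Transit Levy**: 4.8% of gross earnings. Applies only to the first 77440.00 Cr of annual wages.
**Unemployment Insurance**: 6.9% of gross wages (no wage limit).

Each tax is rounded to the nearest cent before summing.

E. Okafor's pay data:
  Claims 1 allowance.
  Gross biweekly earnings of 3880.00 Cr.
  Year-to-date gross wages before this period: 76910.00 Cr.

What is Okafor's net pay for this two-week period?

3256.04 Cr

Wage Tax: taxable = 3880.00 Cr − 1×480.00 Cr = 3400.00 Cr
  228.40 Cr + 12.8% × (3400.00 Cr − 2600.00 Cr) = 228.40 Cr + 12.8% × 800.00 Cr = 330.80 Cr
Transit Levy: cap 77440.00 Cr − YTD 76910.00 Cr = 530.00 Cr subject; 4.8% × 530.00 Cr = 25.44 Cr
Unemployment Insurance: 6.9% × 3880.00 Cr = 267.72 Cr
Total withheld: 330.80 Cr + 25.44 Cr + 267.72 Cr = 623.96 Cr
Net pay: 3880.00 Cr − 623.96 Cr = 3256.04 Cr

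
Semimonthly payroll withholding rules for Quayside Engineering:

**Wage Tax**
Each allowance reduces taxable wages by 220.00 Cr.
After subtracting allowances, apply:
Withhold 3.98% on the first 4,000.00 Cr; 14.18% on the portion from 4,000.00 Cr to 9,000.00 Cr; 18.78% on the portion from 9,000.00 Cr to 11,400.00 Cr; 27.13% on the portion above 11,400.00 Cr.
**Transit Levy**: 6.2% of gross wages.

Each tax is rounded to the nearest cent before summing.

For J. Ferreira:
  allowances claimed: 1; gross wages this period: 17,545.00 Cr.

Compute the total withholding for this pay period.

4,014.16 Cr

Wage Tax: taxable = 17,545.00 Cr − 1×220.00 Cr = 17,325.00 Cr
  1,318.92 Cr + 27.13% × (17,325.00 Cr − 11,400.00 Cr) = 1,318.92 Cr + 27.13% × 5,925.00 Cr = 2,926.37 Cr
Transit Levy: 6.2% × 17,545.00 Cr = 1,087.79 Cr
Total: 2,926.37 Cr + 1,087.79 Cr = 4,014.16 Cr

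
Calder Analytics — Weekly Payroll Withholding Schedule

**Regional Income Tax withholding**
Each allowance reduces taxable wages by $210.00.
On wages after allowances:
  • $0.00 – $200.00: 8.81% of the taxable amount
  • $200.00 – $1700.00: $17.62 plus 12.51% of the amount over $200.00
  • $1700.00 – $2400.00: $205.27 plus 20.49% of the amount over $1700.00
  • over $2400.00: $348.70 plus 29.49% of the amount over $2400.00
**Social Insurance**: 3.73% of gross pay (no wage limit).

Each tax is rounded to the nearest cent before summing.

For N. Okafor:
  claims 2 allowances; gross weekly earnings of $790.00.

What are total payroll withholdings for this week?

$68.36

Regional Income Tax: taxable = $790.00 − 2×$210.00 = $370.00
  $17.62 + 12.51% × ($370.00 − $200.00) = $17.62 + 12.51% × $170.00 = $38.89
Social Insurance: 3.73% × $790.00 = $29.47
Total: $38.89 + $29.47 = $68.36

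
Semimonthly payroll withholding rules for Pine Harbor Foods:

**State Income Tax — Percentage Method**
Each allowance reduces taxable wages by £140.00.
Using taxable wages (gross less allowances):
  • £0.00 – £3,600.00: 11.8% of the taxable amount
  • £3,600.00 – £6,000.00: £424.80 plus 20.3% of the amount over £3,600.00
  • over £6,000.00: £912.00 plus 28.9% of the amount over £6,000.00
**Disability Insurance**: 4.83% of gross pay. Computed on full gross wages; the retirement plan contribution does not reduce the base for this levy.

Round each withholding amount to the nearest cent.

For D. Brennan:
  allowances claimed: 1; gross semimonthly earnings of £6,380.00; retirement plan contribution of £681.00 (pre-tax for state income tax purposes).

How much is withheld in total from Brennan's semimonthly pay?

State Income Tax: taxable = £6,380.00 − £681.00 − 1×£140.00 = £5,559.00
  £424.80 + 20.3% × (£5,559.00 − £3,600.00) = £424.80 + 20.3% × £1,959.00 = £822.48
Disability Insurance: 4.83% × £6,380.00 = £308.15
Total: £822.48 + £308.15 = £1,130.63

£1,130.63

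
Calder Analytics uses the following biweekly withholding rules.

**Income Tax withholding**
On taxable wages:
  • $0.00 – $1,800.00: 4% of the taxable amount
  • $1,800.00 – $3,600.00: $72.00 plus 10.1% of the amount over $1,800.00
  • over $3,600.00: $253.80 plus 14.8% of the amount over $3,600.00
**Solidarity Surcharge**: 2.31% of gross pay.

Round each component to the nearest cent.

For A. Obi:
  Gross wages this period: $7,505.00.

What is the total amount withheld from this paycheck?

Income Tax: taxable = $7,505.00
  $253.80 + 14.8% × ($7,505.00 − $3,600.00) = $253.80 + 14.8% × $3,905.00 = $831.74
Solidarity Surcharge: 2.31% × $7,505.00 = $173.37
Total: $831.74 + $173.37 = $1,005.11

$1,005.11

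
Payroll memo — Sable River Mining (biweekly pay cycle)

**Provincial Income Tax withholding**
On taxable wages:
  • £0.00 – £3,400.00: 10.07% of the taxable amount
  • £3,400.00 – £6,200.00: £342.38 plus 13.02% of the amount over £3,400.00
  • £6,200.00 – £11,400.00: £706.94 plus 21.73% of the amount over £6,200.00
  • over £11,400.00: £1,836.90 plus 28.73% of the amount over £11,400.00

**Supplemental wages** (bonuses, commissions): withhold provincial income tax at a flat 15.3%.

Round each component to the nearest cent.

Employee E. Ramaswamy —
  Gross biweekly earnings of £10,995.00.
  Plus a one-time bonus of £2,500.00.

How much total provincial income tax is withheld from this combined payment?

£2,131.39

Provincial Income Tax: taxable = £10,995.00
  £706.94 + 21.73% × (£10,995.00 − £6,200.00) = £706.94 + 21.73% × £4,795.00 = £1,748.89
Supplemental (15.3% flat on bonus): 15.3% × £2,500.00 = £382.50
Total provincial income tax: £1,748.89 + £382.50 = £2,131.39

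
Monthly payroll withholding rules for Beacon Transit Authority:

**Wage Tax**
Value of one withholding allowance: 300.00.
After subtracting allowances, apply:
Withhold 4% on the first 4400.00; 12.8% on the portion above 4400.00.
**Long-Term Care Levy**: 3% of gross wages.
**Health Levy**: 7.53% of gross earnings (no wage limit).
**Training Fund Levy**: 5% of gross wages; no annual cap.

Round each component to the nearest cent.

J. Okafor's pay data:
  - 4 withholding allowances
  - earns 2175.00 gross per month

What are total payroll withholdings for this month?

376.78

Wage Tax: taxable = 2175.00 − 4×300.00 = 975.00
  4% × 975.00 = 39.00
Long-Term Care Levy: 3% × 2175.00 = 65.25
Health Levy: 7.53% × 2175.00 = 163.78
Training Fund Levy: 5% × 2175.00 = 108.75
Total: 39.00 + 65.25 + 163.78 + 108.75 = 376.78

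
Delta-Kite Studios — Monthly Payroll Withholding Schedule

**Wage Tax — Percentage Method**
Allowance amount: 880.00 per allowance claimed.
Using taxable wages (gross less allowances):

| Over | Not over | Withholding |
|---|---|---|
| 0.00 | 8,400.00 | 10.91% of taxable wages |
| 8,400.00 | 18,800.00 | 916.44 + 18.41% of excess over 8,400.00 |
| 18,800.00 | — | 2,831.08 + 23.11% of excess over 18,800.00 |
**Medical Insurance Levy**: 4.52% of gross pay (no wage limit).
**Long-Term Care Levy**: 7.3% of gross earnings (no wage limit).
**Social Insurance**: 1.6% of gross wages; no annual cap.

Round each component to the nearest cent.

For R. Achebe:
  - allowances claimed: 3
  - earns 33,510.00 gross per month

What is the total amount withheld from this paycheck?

Wage Tax: taxable = 33,510.00 − 3×880.00 = 30,870.00
  2,831.08 + 23.11% × (30,870.00 − 18,800.00) = 2,831.08 + 23.11% × 12,070.00 = 5,620.46
Medical Insurance Levy: 4.52% × 33,510.00 = 1,514.65
Long-Term Care Levy: 7.3% × 33,510.00 = 2,446.23
Social Insurance: 1.6% × 33,510.00 = 536.16
Total: 5,620.46 + 1,514.65 + 2,446.23 + 536.16 = 10,117.50

10,117.50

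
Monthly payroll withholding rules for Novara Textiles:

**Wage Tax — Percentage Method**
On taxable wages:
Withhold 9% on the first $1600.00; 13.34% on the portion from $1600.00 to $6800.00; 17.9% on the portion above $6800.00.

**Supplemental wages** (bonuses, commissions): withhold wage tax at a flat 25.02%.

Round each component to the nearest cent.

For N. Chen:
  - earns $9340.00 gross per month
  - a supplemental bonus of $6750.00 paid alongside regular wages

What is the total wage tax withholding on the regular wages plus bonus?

$2981.19

Wage Tax: taxable = $9340.00
  $837.68 + 17.9% × ($9340.00 − $6800.00) = $837.68 + 17.9% × $2540.00 = $1292.34
Supplemental (25.02% flat on bonus): 25.02% × $6750.00 = $1688.85
Total wage tax: $1292.34 + $1688.85 = $2981.19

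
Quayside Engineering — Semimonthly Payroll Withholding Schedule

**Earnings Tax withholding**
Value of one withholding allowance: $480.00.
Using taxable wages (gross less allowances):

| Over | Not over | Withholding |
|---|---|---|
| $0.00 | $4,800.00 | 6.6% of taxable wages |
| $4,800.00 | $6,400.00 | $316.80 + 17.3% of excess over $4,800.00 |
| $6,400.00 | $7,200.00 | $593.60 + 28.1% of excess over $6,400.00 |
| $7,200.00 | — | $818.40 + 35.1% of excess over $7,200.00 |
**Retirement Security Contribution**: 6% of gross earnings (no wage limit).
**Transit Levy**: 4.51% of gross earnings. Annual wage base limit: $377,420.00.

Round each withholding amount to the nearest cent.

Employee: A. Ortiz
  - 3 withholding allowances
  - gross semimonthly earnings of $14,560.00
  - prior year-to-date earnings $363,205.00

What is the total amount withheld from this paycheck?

Earnings Tax: taxable = $14,560.00 − 3×$480.00 = $13,120.00
  $818.40 + 35.1% × ($13,120.00 − $7,200.00) = $818.40 + 35.1% × $5,920.00 = $2,896.32
Retirement Security Contribution: 6% × $14,560.00 = $873.60
Transit Levy: cap $377,420.00 − YTD $363,205.00 = $14,215.00 subject; 4.51% × $14,215.00 = $641.10
Total: $2,896.32 + $873.60 + $641.10 = $4,411.02

$4,411.02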